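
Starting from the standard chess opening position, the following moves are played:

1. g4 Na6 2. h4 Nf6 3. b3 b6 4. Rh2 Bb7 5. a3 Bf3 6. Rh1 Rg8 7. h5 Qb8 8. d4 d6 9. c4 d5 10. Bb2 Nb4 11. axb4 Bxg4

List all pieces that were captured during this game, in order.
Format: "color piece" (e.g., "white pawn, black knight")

Tracking captures:
  axb4: captured black knight
  Bxg4: captured white pawn

black knight, white pawn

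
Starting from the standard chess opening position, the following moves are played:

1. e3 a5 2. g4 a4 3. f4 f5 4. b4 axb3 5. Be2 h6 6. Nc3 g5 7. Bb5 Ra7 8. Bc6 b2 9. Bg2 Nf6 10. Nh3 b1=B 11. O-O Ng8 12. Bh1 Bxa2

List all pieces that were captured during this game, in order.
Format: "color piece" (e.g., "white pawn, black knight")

Tracking captures:
  axb3: captured white pawn
  Bxa2: captured white pawn

white pawn, white pawn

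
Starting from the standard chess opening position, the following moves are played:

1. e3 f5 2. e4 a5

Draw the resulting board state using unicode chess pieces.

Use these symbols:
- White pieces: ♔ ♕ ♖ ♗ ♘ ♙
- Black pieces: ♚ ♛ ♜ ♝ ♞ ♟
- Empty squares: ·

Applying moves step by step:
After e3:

♜ ♞ ♝ ♛ ♚ ♝ ♞ ♜
♟ ♟ ♟ ♟ ♟ ♟ ♟ ♟
· · · · · · · ·
· · · · · · · ·
· · · · · · · ·
· · · · ♙ · · ·
♙ ♙ ♙ ♙ · ♙ ♙ ♙
♖ ♘ ♗ ♕ ♔ ♗ ♘ ♖


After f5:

♜ ♞ ♝ ♛ ♚ ♝ ♞ ♜
♟ ♟ ♟ ♟ ♟ · ♟ ♟
· · · · · · · ·
· · · · · ♟ · ·
· · · · · · · ·
· · · · ♙ · · ·
♙ ♙ ♙ ♙ · ♙ ♙ ♙
♖ ♘ ♗ ♕ ♔ ♗ ♘ ♖


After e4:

♜ ♞ ♝ ♛ ♚ ♝ ♞ ♜
♟ ♟ ♟ ♟ ♟ · ♟ ♟
· · · · · · · ·
· · · · · ♟ · ·
· · · · ♙ · · ·
· · · · · · · ·
♙ ♙ ♙ ♙ · ♙ ♙ ♙
♖ ♘ ♗ ♕ ♔ ♗ ♘ ♖


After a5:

♜ ♞ ♝ ♛ ♚ ♝ ♞ ♜
· ♟ ♟ ♟ ♟ · ♟ ♟
· · · · · · · ·
♟ · · · · ♟ · ·
· · · · ♙ · · ·
· · · · · · · ·
♙ ♙ ♙ ♙ · ♙ ♙ ♙
♖ ♘ ♗ ♕ ♔ ♗ ♘ ♖



  a b c d e f g h
  ─────────────────
8│♜ ♞ ♝ ♛ ♚ ♝ ♞ ♜│8
7│· ♟ ♟ ♟ ♟ · ♟ ♟│7
6│· · · · · · · ·│6
5│♟ · · · · ♟ · ·│5
4│· · · · ♙ · · ·│4
3│· · · · · · · ·│3
2│♙ ♙ ♙ ♙ · ♙ ♙ ♙│2
1│♖ ♘ ♗ ♕ ♔ ♗ ♘ ♖│1
  ─────────────────
  a b c d e f g h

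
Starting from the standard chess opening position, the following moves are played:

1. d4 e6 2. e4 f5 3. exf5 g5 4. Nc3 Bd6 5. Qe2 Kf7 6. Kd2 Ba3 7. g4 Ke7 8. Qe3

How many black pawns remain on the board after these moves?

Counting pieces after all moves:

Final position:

  a b c d e f g h
  ─────────────────
8│♜ ♞ ♝ ♛ · · ♞ ♜│8
7│♟ ♟ ♟ ♟ ♚ · · ♟│7
6│· · · · ♟ · · ·│6
5│· · · · · ♙ ♟ ·│5
4│· · · ♙ · · ♙ ·│4
3│♝ · ♘ · ♕ · · ·│3
2│♙ ♙ ♙ ♔ · ♙ · ♙│2
1│♖ · ♗ · · ♗ ♘ ♖│1
  ─────────────────
  a b c d e f g h


7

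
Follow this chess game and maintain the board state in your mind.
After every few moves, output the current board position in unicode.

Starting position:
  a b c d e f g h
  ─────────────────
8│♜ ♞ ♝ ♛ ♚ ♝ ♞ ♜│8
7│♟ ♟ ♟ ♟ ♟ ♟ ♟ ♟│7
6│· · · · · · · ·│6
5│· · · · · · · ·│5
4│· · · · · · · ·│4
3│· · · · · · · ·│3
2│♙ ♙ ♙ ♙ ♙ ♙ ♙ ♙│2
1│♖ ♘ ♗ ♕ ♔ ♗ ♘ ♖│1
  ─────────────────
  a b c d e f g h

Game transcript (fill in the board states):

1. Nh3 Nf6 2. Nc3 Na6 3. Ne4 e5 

  a b c d e f g h
  ─────────────────
8│♜ · ♝ ♛ ♚ ♝ · ♜│8
7│♟ ♟ ♟ ♟ · ♟ ♟ ♟│7
6│♞ · · · · ♞ · ·│6
5│· · · · ♟ · · ·│5
4│· · · · ♘ · · ·│4
3│· · · · · · · ♘│3
2│♙ ♙ ♙ ♙ ♙ ♙ ♙ ♙│2
1│♖ · ♗ ♕ ♔ ♗ · ♖│1
  ─────────────────
  a b c d e f g h

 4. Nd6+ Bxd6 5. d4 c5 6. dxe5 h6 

  a b c d e f g h
  ─────────────────
8│♜ · ♝ ♛ ♚ · · ♜│8
7│♟ ♟ · ♟ · ♟ ♟ ·│7
6│♞ · · ♝ · ♞ · ♟│6
5│· · ♟ · ♙ · · ·│5
4│· · · · · · · ·│4
3│· · · · · · · ♘│3
2│♙ ♙ ♙ · ♙ ♙ ♙ ♙│2
1│♖ · ♗ ♕ ♔ ♗ · ♖│1
  ─────────────────
  a b c d e f g h

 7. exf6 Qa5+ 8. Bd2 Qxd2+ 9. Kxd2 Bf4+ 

  a b c d e f g h
  ─────────────────
8│♜ · ♝ · ♚ · · ♜│8
7│♟ ♟ · ♟ · ♟ ♟ ·│7
6│♞ · · · · ♙ · ♟│6
5│· · ♟ · · · · ·│5
4│· · · · · ♝ · ·│4
3│· · · · · · · ♘│3
2│♙ ♙ ♙ ♔ ♙ ♙ ♙ ♙│2
1│♖ · · ♕ · ♗ · ♖│1
  ─────────────────
  a b c d e f g h

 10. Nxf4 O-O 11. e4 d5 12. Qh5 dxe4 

  a b c d e f g h
  ─────────────────
8│♜ · ♝ · · ♜ ♚ ·│8
7│♟ ♟ · · · ♟ ♟ ·│7
6│♞ · · · · ♙ · ♟│6
5│· · ♟ · · · · ♕│5
4│· · · · ♟ ♘ · ·│4
3│· · · · · · · ·│3
2│♙ ♙ ♙ ♔ · ♙ ♙ ♙│2
1│♖ · · · · ♗ · ♖│1
  ─────────────────
  a b c d e f g h

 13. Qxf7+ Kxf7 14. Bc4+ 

  a b c d e f g h
  ─────────────────
8│♜ · ♝ · · ♜ · ·│8
7│♟ ♟ · · · ♚ ♟ ·│7
6│♞ · · · · ♙ · ♟│6
5│· · ♟ · · · · ·│5
4│· · ♗ · ♟ ♘ · ·│4
3│· · · · · · · ·│3
2│♙ ♙ ♙ ♔ · ♙ ♙ ♙│2
1│♖ · · · · · · ♖│1
  ─────────────────
  a b c d e f g h


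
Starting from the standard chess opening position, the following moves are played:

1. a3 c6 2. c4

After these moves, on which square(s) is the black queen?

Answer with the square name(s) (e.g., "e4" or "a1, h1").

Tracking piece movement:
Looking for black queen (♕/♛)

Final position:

  a b c d e f g h
  ─────────────────
8│♜ ♞ ♝ ♛ ♚ ♝ ♞ ♜│8
7│♟ ♟ · ♟ ♟ ♟ ♟ ♟│7
6│· · ♟ · · · · ·│6
5│· · · · · · · ·│5
4│· · ♙ · · · · ·│4
3│♙ · · · · · · ·│3
2│· ♙ · ♙ ♙ ♙ ♙ ♙│2
1│♖ ♘ ♗ ♕ ♔ ♗ ♘ ♖│1
  ─────────────────
  a b c d e f g h


d8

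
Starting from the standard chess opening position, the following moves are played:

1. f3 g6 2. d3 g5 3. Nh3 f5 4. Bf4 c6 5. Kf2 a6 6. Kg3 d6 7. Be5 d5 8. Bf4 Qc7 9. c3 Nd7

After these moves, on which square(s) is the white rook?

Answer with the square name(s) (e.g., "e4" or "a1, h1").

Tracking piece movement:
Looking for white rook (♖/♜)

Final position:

  a b c d e f g h
  ─────────────────
8│♜ · ♝ · ♚ ♝ ♞ ♜│8
7│· ♟ ♛ ♞ ♟ · · ♟│7
6│♟ · ♟ · · · · ·│6
5│· · · ♟ · ♟ ♟ ·│5
4│· · · · · ♗ · ·│4
3│· · ♙ ♙ · ♙ ♔ ♘│3
2│♙ ♙ · · ♙ · ♙ ♙│2
1│♖ ♘ · ♕ · ♗ · ♖│1
  ─────────────────
  a b c d e f g h


a1, h1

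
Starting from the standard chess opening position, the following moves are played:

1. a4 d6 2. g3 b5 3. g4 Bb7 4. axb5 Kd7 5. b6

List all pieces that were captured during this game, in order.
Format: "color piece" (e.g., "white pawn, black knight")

Tracking captures:
  axb5: captured black pawn

black pawn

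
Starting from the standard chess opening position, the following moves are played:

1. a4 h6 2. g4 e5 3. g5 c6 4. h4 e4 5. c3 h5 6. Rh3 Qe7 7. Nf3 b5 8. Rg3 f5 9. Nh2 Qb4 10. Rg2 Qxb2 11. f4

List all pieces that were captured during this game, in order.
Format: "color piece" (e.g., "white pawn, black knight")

Tracking captures:
  Qxb2: captured white pawn

white pawn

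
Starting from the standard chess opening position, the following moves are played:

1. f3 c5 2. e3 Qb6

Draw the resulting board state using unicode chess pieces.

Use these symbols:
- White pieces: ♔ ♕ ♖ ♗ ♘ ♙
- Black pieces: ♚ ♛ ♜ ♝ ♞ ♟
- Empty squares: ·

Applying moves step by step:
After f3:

♜ ♞ ♝ ♛ ♚ ♝ ♞ ♜
♟ ♟ ♟ ♟ ♟ ♟ ♟ ♟
· · · · · · · ·
· · · · · · · ·
· · · · · · · ·
· · · · · ♙ · ·
♙ ♙ ♙ ♙ ♙ · ♙ ♙
♖ ♘ ♗ ♕ ♔ ♗ ♘ ♖


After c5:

♜ ♞ ♝ ♛ ♚ ♝ ♞ ♜
♟ ♟ · ♟ ♟ ♟ ♟ ♟
· · · · · · · ·
· · ♟ · · · · ·
· · · · · · · ·
· · · · · ♙ · ·
♙ ♙ ♙ ♙ ♙ · ♙ ♙
♖ ♘ ♗ ♕ ♔ ♗ ♘ ♖


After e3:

♜ ♞ ♝ ♛ ♚ ♝ ♞ ♜
♟ ♟ · ♟ ♟ ♟ ♟ ♟
· · · · · · · ·
· · ♟ · · · · ·
· · · · · · · ·
· · · · ♙ ♙ · ·
♙ ♙ ♙ ♙ · · ♙ ♙
♖ ♘ ♗ ♕ ♔ ♗ ♘ ♖


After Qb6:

♜ ♞ ♝ · ♚ ♝ ♞ ♜
♟ ♟ · ♟ ♟ ♟ ♟ ♟
· ♛ · · · · · ·
· · ♟ · · · · ·
· · · · · · · ·
· · · · ♙ ♙ · ·
♙ ♙ ♙ ♙ · · ♙ ♙
♖ ♘ ♗ ♕ ♔ ♗ ♘ ♖



  a b c d e f g h
  ─────────────────
8│♜ ♞ ♝ · ♚ ♝ ♞ ♜│8
7│♟ ♟ · ♟ ♟ ♟ ♟ ♟│7
6│· ♛ · · · · · ·│6
5│· · ♟ · · · · ·│5
4│· · · · · · · ·│4
3│· · · · ♙ ♙ · ·│3
2│♙ ♙ ♙ ♙ · · ♙ ♙│2
1│♖ ♘ ♗ ♕ ♔ ♗ ♘ ♖│1
  ─────────────────
  a b c d e f g h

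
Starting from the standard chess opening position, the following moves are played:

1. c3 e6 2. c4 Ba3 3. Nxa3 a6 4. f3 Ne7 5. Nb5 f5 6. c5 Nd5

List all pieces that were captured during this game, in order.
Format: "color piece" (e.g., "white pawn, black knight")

Tracking captures:
  Nxa3: captured black bishop

black bishop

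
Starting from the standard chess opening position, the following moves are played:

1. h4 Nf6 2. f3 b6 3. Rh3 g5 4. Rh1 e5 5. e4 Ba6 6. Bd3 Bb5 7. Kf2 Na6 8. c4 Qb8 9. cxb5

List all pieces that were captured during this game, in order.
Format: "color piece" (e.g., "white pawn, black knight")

Tracking captures:
  cxb5: captured black bishop

black bishop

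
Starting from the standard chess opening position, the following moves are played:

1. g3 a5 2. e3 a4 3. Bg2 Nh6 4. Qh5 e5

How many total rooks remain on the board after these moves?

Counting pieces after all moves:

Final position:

  a b c d e f g h
  ─────────────────
8│♜ ♞ ♝ ♛ ♚ ♝ · ♜│8
7│· ♟ ♟ ♟ · ♟ ♟ ♟│7
6│· · · · · · · ♞│6
5│· · · · ♟ · · ♕│5
4│♟ · · · · · · ·│4
3│· · · · ♙ · ♙ ·│3
2│♙ ♙ ♙ ♙ · ♙ ♗ ♙│2
1│♖ ♘ ♗ · ♔ · ♘ ♖│1
  ─────────────────
  a b c d e f g h


4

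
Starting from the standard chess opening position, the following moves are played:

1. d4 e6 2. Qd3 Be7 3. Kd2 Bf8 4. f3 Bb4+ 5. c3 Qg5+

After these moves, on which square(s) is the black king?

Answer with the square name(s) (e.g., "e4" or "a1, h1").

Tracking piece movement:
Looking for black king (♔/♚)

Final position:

  a b c d e f g h
  ─────────────────
8│♜ ♞ ♝ · ♚ · ♞ ♜│8
7│♟ ♟ ♟ ♟ · ♟ ♟ ♟│7
6│· · · · ♟ · · ·│6
5│· · · · · · ♛ ·│5
4│· ♝ · ♙ · · · ·│4
3│· · ♙ ♕ · ♙ · ·│3
2│♙ ♙ · ♔ ♙ · ♙ ♙│2
1│♖ ♘ ♗ · · ♗ ♘ ♖│1
  ─────────────────
  a b c d e f g h


e8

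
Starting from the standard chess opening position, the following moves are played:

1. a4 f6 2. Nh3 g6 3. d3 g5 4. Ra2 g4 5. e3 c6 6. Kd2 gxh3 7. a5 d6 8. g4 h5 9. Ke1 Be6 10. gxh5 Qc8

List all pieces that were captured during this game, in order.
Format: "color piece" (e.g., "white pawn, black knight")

Tracking captures:
  gxh3: captured white knight
  gxh5: captured black pawn

white knight, black pawn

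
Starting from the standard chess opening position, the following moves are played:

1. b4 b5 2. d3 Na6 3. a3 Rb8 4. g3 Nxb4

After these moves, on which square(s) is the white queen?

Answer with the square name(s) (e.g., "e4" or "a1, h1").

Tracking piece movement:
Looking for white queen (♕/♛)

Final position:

  a b c d e f g h
  ─────────────────
8│· ♜ ♝ ♛ ♚ ♝ ♞ ♜│8
7│♟ · ♟ ♟ ♟ ♟ ♟ ♟│7
6│· · · · · · · ·│6
5│· ♟ · · · · · ·│5
4│· ♞ · · · · · ·│4
3│♙ · · ♙ · · ♙ ·│3
2│· · ♙ · ♙ ♙ · ♙│2
1│♖ ♘ ♗ ♕ ♔ ♗ ♘ ♖│1
  ─────────────────
  a b c d e f g h


d1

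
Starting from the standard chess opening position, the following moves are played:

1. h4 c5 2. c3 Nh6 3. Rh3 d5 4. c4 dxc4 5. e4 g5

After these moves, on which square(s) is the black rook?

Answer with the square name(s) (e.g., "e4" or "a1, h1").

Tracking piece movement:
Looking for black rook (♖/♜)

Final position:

  a b c d e f g h
  ─────────────────
8│♜ ♞ ♝ ♛ ♚ ♝ · ♜│8
7│♟ ♟ · · ♟ ♟ · ♟│7
6│· · · · · · · ♞│6
5│· · ♟ · · · ♟ ·│5
4│· · ♟ · ♙ · · ♙│4
3│· · · · · · · ♖│3
2│♙ ♙ · ♙ · ♙ ♙ ·│2
1│♖ ♘ ♗ ♕ ♔ ♗ ♘ ·│1
  ─────────────────
  a b c d e f g h


a8, h8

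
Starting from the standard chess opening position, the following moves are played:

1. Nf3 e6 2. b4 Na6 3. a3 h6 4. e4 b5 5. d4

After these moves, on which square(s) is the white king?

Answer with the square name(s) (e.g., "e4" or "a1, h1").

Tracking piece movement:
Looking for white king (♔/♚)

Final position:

  a b c d e f g h
  ─────────────────
8│♜ · ♝ ♛ ♚ ♝ ♞ ♜│8
7│♟ · ♟ ♟ · ♟ ♟ ·│7
6│♞ · · · ♟ · · ♟│6
5│· ♟ · · · · · ·│5
4│· ♙ · ♙ ♙ · · ·│4
3│♙ · · · · ♘ · ·│3
2│· · ♙ · · ♙ ♙ ♙│2
1│♖ ♘ ♗ ♕ ♔ ♗ · ♖│1
  ─────────────────
  a b c d e f g h


e1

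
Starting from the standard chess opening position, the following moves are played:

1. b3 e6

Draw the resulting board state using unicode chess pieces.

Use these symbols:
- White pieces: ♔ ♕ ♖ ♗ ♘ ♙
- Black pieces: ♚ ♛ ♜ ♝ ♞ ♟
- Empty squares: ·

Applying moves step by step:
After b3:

♜ ♞ ♝ ♛ ♚ ♝ ♞ ♜
♟ ♟ ♟ ♟ ♟ ♟ ♟ ♟
· · · · · · · ·
· · · · · · · ·
· · · · · · · ·
· ♙ · · · · · ·
♙ · ♙ ♙ ♙ ♙ ♙ ♙
♖ ♘ ♗ ♕ ♔ ♗ ♘ ♖


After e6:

♜ ♞ ♝ ♛ ♚ ♝ ♞ ♜
♟ ♟ ♟ ♟ · ♟ ♟ ♟
· · · · ♟ · · ·
· · · · · · · ·
· · · · · · · ·
· ♙ · · · · · ·
♙ · ♙ ♙ ♙ ♙ ♙ ♙
♖ ♘ ♗ ♕ ♔ ♗ ♘ ♖



  a b c d e f g h
  ─────────────────
8│♜ ♞ ♝ ♛ ♚ ♝ ♞ ♜│8
7│♟ ♟ ♟ ♟ · ♟ ♟ ♟│7
6│· · · · ♟ · · ·│6
5│· · · · · · · ·│5
4│· · · · · · · ·│4
3│· ♙ · · · · · ·│3
2│♙ · ♙ ♙ ♙ ♙ ♙ ♙│2
1│♖ ♘ ♗ ♕ ♔ ♗ ♘ ♖│1
  ─────────────────
  a b c d e f g h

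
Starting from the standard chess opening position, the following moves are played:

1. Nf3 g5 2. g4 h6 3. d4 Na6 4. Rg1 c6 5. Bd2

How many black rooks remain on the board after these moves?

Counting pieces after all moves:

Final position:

  a b c d e f g h
  ─────────────────
8│♜ · ♝ ♛ ♚ ♝ ♞ ♜│8
7│♟ ♟ · ♟ ♟ ♟ · ·│7
6│♞ · ♟ · · · · ♟│6
5│· · · · · · ♟ ·│5
4│· · · ♙ · · ♙ ·│4
3│· · · · · ♘ · ·│3
2│♙ ♙ ♙ ♗ ♙ ♙ · ♙│2
1│♖ ♘ · ♕ ♔ ♗ ♖ ·│1
  ─────────────────
  a b c d e f g h


2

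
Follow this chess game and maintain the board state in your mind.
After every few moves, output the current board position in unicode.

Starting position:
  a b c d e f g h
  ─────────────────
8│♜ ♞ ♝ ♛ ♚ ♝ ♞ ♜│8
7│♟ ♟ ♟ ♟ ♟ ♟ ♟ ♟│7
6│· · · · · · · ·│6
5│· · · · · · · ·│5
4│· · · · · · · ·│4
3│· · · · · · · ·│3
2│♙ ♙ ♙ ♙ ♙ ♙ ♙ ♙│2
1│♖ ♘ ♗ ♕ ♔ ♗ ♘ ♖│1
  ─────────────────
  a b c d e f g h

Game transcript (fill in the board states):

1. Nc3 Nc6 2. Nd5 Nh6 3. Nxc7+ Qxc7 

  a b c d e f g h
  ─────────────────
8│♜ · ♝ · ♚ ♝ · ♜│8
7│♟ ♟ ♛ ♟ ♟ ♟ ♟ ♟│7
6│· · ♞ · · · · ♞│6
5│· · · · · · · ·│5
4│· · · · · · · ·│4
3│· · · · · · · ·│3
2│♙ ♙ ♙ ♙ ♙ ♙ ♙ ♙│2
1│♖ · ♗ ♕ ♔ ♗ ♘ ♖│1
  ─────────────────
  a b c d e f g h

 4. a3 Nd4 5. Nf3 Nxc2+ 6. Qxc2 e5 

  a b c d e f g h
  ─────────────────
8│♜ · ♝ · ♚ ♝ · ♜│8
7│♟ ♟ ♛ ♟ · ♟ ♟ ♟│7
6│· · · · · · · ♞│6
5│· · · · ♟ · · ·│5
4│· · · · · · · ·│4
3│♙ · · · · ♘ · ·│3
2│· ♙ ♕ ♙ ♙ ♙ ♙ ♙│2
1│♖ · ♗ · ♔ ♗ · ♖│1
  ─────────────────
  a b c d e f g h

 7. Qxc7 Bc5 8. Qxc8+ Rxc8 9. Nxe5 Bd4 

  a b c d e f g h
  ─────────────────
8│· · ♜ · ♚ · · ♜│8
7│♟ ♟ · ♟ · ♟ ♟ ♟│7
6│· · · · · · · ♞│6
5│· · · · ♘ · · ·│5
4│· · · ♝ · · · ·│4
3│♙ · · · · · · ·│3
2│· ♙ · ♙ ♙ ♙ ♙ ♙│2
1│♖ · ♗ · ♔ ♗ · ♖│1
  ─────────────────
  a b c d e f g h

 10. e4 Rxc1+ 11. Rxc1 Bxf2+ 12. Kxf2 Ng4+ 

  a b c d e f g h
  ─────────────────
8│· · · · ♚ · · ♜│8
7│♟ ♟ · ♟ · ♟ ♟ ♟│7
6│· · · · · · · ·│6
5│· · · · ♘ · · ·│5
4│· · · · ♙ · ♞ ·│4
3│♙ · · · · · · ·│3
2│· ♙ · ♙ · ♔ ♙ ♙│2
1│· · ♖ · · ♗ · ♖│1
  ─────────────────
  a b c d e f g h

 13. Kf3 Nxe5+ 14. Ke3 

  a b c d e f g h
  ─────────────────
8│· · · · ♚ · · ♜│8
7│♟ ♟ · ♟ · ♟ ♟ ♟│7
6│· · · · · · · ·│6
5│· · · · ♞ · · ·│5
4│· · · · ♙ · · ·│4
3│♙ · · · ♔ · · ·│3
2│· ♙ · ♙ · · ♙ ♙│2
1│· · ♖ · · ♗ · ♖│1
  ─────────────────
  a b c d e f g h


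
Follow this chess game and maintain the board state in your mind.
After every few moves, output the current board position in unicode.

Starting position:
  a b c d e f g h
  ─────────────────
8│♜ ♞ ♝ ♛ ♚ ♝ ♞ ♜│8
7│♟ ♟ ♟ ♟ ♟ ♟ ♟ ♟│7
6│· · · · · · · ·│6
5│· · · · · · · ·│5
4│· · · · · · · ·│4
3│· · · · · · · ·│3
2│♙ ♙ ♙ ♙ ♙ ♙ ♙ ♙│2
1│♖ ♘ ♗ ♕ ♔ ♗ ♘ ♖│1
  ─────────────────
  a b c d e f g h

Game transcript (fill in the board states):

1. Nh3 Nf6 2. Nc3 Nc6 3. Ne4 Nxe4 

  a b c d e f g h
  ─────────────────
8│♜ · ♝ ♛ ♚ ♝ · ♜│8
7│♟ ♟ ♟ ♟ ♟ ♟ ♟ ♟│7
6│· · ♞ · · · · ·│6
5│· · · · · · · ·│5
4│· · · · ♞ · · ·│4
3│· · · · · · · ♘│3
2│♙ ♙ ♙ ♙ ♙ ♙ ♙ ♙│2
1│♖ · ♗ ♕ ♔ ♗ · ♖│1
  ─────────────────
  a b c d e f g h

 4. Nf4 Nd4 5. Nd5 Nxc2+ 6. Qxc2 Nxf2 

  a b c d e f g h
  ─────────────────
8│♜ · ♝ ♛ ♚ ♝ · ♜│8
7│♟ ♟ ♟ ♟ ♟ ♟ ♟ ♟│7
6│· · · · · · · ·│6
5│· · · ♘ · · · ·│5
4│· · · · · · · ·│4
3│· · · · · · · ·│3
2│♙ ♙ ♕ ♙ ♙ ♞ ♙ ♙│2
1│♖ · ♗ · ♔ ♗ · ♖│1
  ─────────────────
  a b c d e f g h

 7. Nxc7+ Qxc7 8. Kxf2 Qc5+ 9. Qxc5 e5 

  a b c d e f g h
  ─────────────────
8│♜ · ♝ · ♚ ♝ · ♜│8
7│♟ ♟ · ♟ · ♟ ♟ ♟│7
6│· · · · · · · ·│6
5│· · ♕ · ♟ · · ·│5
4│· · · · · · · ·│4
3│· · · · · · · ·│3
2│♙ ♙ · ♙ ♙ ♔ ♙ ♙│2
1│♖ · ♗ · · ♗ · ♖│1
  ─────────────────
  a b c d e f g h

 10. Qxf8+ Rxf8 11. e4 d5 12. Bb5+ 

  a b c d e f g h
  ─────────────────
8│♜ · ♝ · ♚ ♜ · ·│8
7│♟ ♟ · · · ♟ ♟ ♟│7
6│· · · · · · · ·│6
5│· ♗ · ♟ ♟ · · ·│5
4│· · · · ♙ · · ·│4
3│· · · · · · · ·│3
2│♙ ♙ · ♙ · ♔ ♙ ♙│2
1│♖ · ♗ · · · · ♖│1
  ─────────────────
  a b c d e f g h


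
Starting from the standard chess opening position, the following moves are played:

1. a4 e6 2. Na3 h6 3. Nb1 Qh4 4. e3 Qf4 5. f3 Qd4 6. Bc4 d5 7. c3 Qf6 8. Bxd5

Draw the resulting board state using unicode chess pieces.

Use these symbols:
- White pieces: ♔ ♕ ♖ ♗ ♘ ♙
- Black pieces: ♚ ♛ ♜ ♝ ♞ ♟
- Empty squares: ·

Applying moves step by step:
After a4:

♜ ♞ ♝ ♛ ♚ ♝ ♞ ♜
♟ ♟ ♟ ♟ ♟ ♟ ♟ ♟
· · · · · · · ·
· · · · · · · ·
♙ · · · · · · ·
· · · · · · · ·
· ♙ ♙ ♙ ♙ ♙ ♙ ♙
♖ ♘ ♗ ♕ ♔ ♗ ♘ ♖


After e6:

♜ ♞ ♝ ♛ ♚ ♝ ♞ ♜
♟ ♟ ♟ ♟ · ♟ ♟ ♟
· · · · ♟ · · ·
· · · · · · · ·
♙ · · · · · · ·
· · · · · · · ·
· ♙ ♙ ♙ ♙ ♙ ♙ ♙
♖ ♘ ♗ ♕ ♔ ♗ ♘ ♖


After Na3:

♜ ♞ ♝ ♛ ♚ ♝ ♞ ♜
♟ ♟ ♟ ♟ · ♟ ♟ ♟
· · · · ♟ · · ·
· · · · · · · ·
♙ · · · · · · ·
♘ · · · · · · ·
· ♙ ♙ ♙ ♙ ♙ ♙ ♙
♖ · ♗ ♕ ♔ ♗ ♘ ♖


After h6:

♜ ♞ ♝ ♛ ♚ ♝ ♞ ♜
♟ ♟ ♟ ♟ · ♟ ♟ ·
· · · · ♟ · · ♟
· · · · · · · ·
♙ · · · · · · ·
♘ · · · · · · ·
· ♙ ♙ ♙ ♙ ♙ ♙ ♙
♖ · ♗ ♕ ♔ ♗ ♘ ♖


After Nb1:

♜ ♞ ♝ ♛ ♚ ♝ ♞ ♜
♟ ♟ ♟ ♟ · ♟ ♟ ·
· · · · ♟ · · ♟
· · · · · · · ·
♙ · · · · · · ·
· · · · · · · ·
· ♙ ♙ ♙ ♙ ♙ ♙ ♙
♖ ♘ ♗ ♕ ♔ ♗ ♘ ♖


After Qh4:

♜ ♞ ♝ · ♚ ♝ ♞ ♜
♟ ♟ ♟ ♟ · ♟ ♟ ·
· · · · ♟ · · ♟
· · · · · · · ·
♙ · · · · · · ♛
· · · · · · · ·
· ♙ ♙ ♙ ♙ ♙ ♙ ♙
♖ ♘ ♗ ♕ ♔ ♗ ♘ ♖


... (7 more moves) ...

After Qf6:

♜ ♞ ♝ · ♚ ♝ ♞ ♜
♟ ♟ ♟ · · ♟ ♟ ·
· · · · ♟ ♛ · ♟
· · · ♟ · · · ·
♙ · ♗ · · · · ·
· · ♙ · ♙ ♙ · ·
· ♙ · ♙ · · ♙ ♙
♖ ♘ ♗ ♕ ♔ · ♘ ♖


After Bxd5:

♜ ♞ ♝ · ♚ ♝ ♞ ♜
♟ ♟ ♟ · · ♟ ♟ ·
· · · · ♟ ♛ · ♟
· · · ♗ · · · ·
♙ · · · · · · ·
· · ♙ · ♙ ♙ · ·
· ♙ · ♙ · · ♙ ♙
♖ ♘ ♗ ♕ ♔ · ♘ ♖



  a b c d e f g h
  ─────────────────
8│♜ ♞ ♝ · ♚ ♝ ♞ ♜│8
7│♟ ♟ ♟ · · ♟ ♟ ·│7
6│· · · · ♟ ♛ · ♟│6
5│· · · ♗ · · · ·│5
4│♙ · · · · · · ·│4
3│· · ♙ · ♙ ♙ · ·│3
2│· ♙ · ♙ · · ♙ ♙│2
1│♖ ♘ ♗ ♕ ♔ · ♘ ♖│1
  ─────────────────
  a b c d e f g h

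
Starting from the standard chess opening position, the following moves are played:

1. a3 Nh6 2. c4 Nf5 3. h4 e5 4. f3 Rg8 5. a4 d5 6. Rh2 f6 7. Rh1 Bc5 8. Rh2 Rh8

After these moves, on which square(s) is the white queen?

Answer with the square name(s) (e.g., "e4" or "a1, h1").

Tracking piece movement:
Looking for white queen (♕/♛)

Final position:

  a b c d e f g h
  ─────────────────
8│♜ ♞ ♝ ♛ ♚ · · ♜│8
7│♟ ♟ ♟ · · · ♟ ♟│7
6│· · · · · ♟ · ·│6
5│· · ♝ ♟ ♟ ♞ · ·│5
4│♙ · ♙ · · · · ♙│4
3│· · · · · ♙ · ·│3
2│· ♙ · ♙ ♙ · ♙ ♖│2
1│♖ ♘ ♗ ♕ ♔ ♗ ♘ ·│1
  ─────────────────
  a b c d e f g h


d1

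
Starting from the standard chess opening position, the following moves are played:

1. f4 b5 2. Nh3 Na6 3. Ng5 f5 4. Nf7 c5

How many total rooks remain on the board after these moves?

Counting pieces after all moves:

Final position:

  a b c d e f g h
  ─────────────────
8│♜ · ♝ ♛ ♚ ♝ ♞ ♜│8
7│♟ · · ♟ ♟ ♘ ♟ ♟│7
6│♞ · · · · · · ·│6
5│· ♟ ♟ · · ♟ · ·│5
4│· · · · · ♙ · ·│4
3│· · · · · · · ·│3
2│♙ ♙ ♙ ♙ ♙ · ♙ ♙│2
1│♖ ♘ ♗ ♕ ♔ ♗ · ♖│1
  ─────────────────
  a b c d e f g h


4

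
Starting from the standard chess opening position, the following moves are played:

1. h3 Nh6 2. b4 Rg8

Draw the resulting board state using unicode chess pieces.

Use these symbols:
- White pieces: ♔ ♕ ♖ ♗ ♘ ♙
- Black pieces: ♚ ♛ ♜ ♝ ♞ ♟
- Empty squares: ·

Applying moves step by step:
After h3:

♜ ♞ ♝ ♛ ♚ ♝ ♞ ♜
♟ ♟ ♟ ♟ ♟ ♟ ♟ ♟
· · · · · · · ·
· · · · · · · ·
· · · · · · · ·
· · · · · · · ♙
♙ ♙ ♙ ♙ ♙ ♙ ♙ ·
♖ ♘ ♗ ♕ ♔ ♗ ♘ ♖


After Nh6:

♜ ♞ ♝ ♛ ♚ ♝ · ♜
♟ ♟ ♟ ♟ ♟ ♟ ♟ ♟
· · · · · · · ♞
· · · · · · · ·
· · · · · · · ·
· · · · · · · ♙
♙ ♙ ♙ ♙ ♙ ♙ ♙ ·
♖ ♘ ♗ ♕ ♔ ♗ ♘ ♖


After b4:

♜ ♞ ♝ ♛ ♚ ♝ · ♜
♟ ♟ ♟ ♟ ♟ ♟ ♟ ♟
· · · · · · · ♞
· · · · · · · ·
· ♙ · · · · · ·
· · · · · · · ♙
♙ · ♙ ♙ ♙ ♙ ♙ ·
♖ ♘ ♗ ♕ ♔ ♗ ♘ ♖


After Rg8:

♜ ♞ ♝ ♛ ♚ ♝ ♜ ·
♟ ♟ ♟ ♟ ♟ ♟ ♟ ♟
· · · · · · · ♞
· · · · · · · ·
· ♙ · · · · · ·
· · · · · · · ♙
♙ · ♙ ♙ ♙ ♙ ♙ ·
♖ ♘ ♗ ♕ ♔ ♗ ♘ ♖



  a b c d e f g h
  ─────────────────
8│♜ ♞ ♝ ♛ ♚ ♝ ♜ ·│8
7│♟ ♟ ♟ ♟ ♟ ♟ ♟ ♟│7
6│· · · · · · · ♞│6
5│· · · · · · · ·│5
4│· ♙ · · · · · ·│4
3│· · · · · · · ♙│3
2│♙ · ♙ ♙ ♙ ♙ ♙ ·│2
1│♖ ♘ ♗ ♕ ♔ ♗ ♘ ♖│1
  ─────────────────
  a b c d e f g h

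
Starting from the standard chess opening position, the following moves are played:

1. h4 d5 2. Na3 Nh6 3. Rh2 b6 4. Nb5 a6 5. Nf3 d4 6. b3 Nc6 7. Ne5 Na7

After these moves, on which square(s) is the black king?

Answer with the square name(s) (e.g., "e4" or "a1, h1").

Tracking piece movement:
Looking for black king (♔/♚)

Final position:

  a b c d e f g h
  ─────────────────
8│♜ · ♝ ♛ ♚ ♝ · ♜│8
7│♞ · ♟ · ♟ ♟ ♟ ♟│7
6│♟ ♟ · · · · · ♞│6
5│· ♘ · · ♘ · · ·│5
4│· · · ♟ · · · ♙│4
3│· ♙ · · · · · ·│3
2│♙ · ♙ ♙ ♙ ♙ ♙ ♖│2
1│♖ · ♗ ♕ ♔ ♗ · ·│1
  ─────────────────
  a b c d e f g h


e8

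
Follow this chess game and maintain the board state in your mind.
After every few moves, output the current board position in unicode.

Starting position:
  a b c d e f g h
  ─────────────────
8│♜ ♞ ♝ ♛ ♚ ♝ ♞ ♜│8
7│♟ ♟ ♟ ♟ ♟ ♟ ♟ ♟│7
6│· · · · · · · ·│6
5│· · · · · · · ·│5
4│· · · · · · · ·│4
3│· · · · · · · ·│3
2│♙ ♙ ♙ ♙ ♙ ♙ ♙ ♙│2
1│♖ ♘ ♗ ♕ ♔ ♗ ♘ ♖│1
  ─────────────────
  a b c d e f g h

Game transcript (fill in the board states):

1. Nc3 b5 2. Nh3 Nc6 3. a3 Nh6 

  a b c d e f g h
  ─────────────────
8│♜ · ♝ ♛ ♚ ♝ · ♜│8
7│♟ · ♟ ♟ ♟ ♟ ♟ ♟│7
6│· · ♞ · · · · ♞│6
5│· ♟ · · · · · ·│5
4│· · · · · · · ·│4
3│♙ · ♘ · · · · ♘│3
2│· ♙ ♙ ♙ ♙ ♙ ♙ ♙│2
1│♖ · ♗ ♕ ♔ ♗ · ♖│1
  ─────────────────
  a b c d e f g h

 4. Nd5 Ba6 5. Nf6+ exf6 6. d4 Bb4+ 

  a b c d e f g h
  ─────────────────
8│♜ · · ♛ ♚ · · ♜│8
7│♟ · ♟ ♟ · ♟ ♟ ♟│7
6│♝ · ♞ · · ♟ · ♞│6
5│· ♟ · · · · · ·│5
4│· ♝ · ♙ · · · ·│4
3│♙ · · · · · · ♘│3
2│· ♙ ♙ · ♙ ♙ ♙ ♙│2
1│♖ · ♗ ♕ ♔ ♗ · ♖│1
  ─────────────────
  a b c d e f g h

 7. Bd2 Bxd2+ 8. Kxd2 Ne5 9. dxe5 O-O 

  a b c d e f g h
  ─────────────────
8│♜ · · ♛ · ♜ ♚ ·│8
7│♟ · ♟ ♟ · ♟ ♟ ♟│7
6│♝ · · · · ♟ · ♞│6
5│· ♟ · · ♙ · · ·│5
4│· · · · · · · ·│4
3│♙ · · · · · · ♘│3
2│· ♙ ♙ ♔ ♙ ♙ ♙ ♙│2
1│♖ · · ♕ · ♗ · ♖│1
  ─────────────────
  a b c d e f g h

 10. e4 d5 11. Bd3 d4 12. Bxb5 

  a b c d e f g h
  ─────────────────
8│♜ · · ♛ · ♜ ♚ ·│8
7│♟ · ♟ · · ♟ ♟ ♟│7
6│♝ · · · · ♟ · ♞│6
5│· ♗ · · ♙ · · ·│5
4│· · · ♟ ♙ · · ·│4
3│♙ · · · · · · ♘│3
2│· ♙ ♙ ♔ · ♙ ♙ ♙│2
1│♖ · · ♕ · · · ♖│1
  ─────────────────
  a b c d e f g h


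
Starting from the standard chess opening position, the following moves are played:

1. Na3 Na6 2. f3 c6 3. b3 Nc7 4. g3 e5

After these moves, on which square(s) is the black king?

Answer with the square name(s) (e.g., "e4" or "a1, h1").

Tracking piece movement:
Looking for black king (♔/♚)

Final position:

  a b c d e f g h
  ─────────────────
8│♜ · ♝ ♛ ♚ ♝ ♞ ♜│8
7│♟ ♟ ♞ ♟ · ♟ ♟ ♟│7
6│· · ♟ · · · · ·│6
5│· · · · ♟ · · ·│5
4│· · · · · · · ·│4
3│♘ ♙ · · · ♙ ♙ ·│3
2│♙ · ♙ ♙ ♙ · · ♙│2
1│♖ · ♗ ♕ ♔ ♗ ♘ ♖│1
  ─────────────────
  a b c d e f g h


e8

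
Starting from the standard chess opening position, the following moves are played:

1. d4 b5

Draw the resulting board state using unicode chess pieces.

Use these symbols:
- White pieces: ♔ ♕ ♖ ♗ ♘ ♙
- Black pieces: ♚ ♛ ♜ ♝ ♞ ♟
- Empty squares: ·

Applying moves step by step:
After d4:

♜ ♞ ♝ ♛ ♚ ♝ ♞ ♜
♟ ♟ ♟ ♟ ♟ ♟ ♟ ♟
· · · · · · · ·
· · · · · · · ·
· · · ♙ · · · ·
· · · · · · · ·
♙ ♙ ♙ · ♙ ♙ ♙ ♙
♖ ♘ ♗ ♕ ♔ ♗ ♘ ♖


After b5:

♜ ♞ ♝ ♛ ♚ ♝ ♞ ♜
♟ · ♟ ♟ ♟ ♟ ♟ ♟
· · · · · · · ·
· ♟ · · · · · ·
· · · ♙ · · · ·
· · · · · · · ·
♙ ♙ ♙ · ♙ ♙ ♙ ♙
♖ ♘ ♗ ♕ ♔ ♗ ♘ ♖



  a b c d e f g h
  ─────────────────
8│♜ ♞ ♝ ♛ ♚ ♝ ♞ ♜│8
7│♟ · ♟ ♟ ♟ ♟ ♟ ♟│7
6│· · · · · · · ·│6
5│· ♟ · · · · · ·│5
4│· · · ♙ · · · ·│4
3│· · · · · · · ·│3
2│♙ ♙ ♙ · ♙ ♙ ♙ ♙│2
1│♖ ♘ ♗ ♕ ♔ ♗ ♘ ♖│1
  ─────────────────
  a b c d e f g h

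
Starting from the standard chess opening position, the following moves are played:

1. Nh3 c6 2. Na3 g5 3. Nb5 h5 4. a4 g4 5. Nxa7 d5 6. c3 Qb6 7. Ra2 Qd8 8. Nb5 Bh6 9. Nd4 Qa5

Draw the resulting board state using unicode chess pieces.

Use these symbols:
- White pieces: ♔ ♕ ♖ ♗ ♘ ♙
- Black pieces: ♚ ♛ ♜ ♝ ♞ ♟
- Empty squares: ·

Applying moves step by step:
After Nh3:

♜ ♞ ♝ ♛ ♚ ♝ ♞ ♜
♟ ♟ ♟ ♟ ♟ ♟ ♟ ♟
· · · · · · · ·
· · · · · · · ·
· · · · · · · ·
· · · · · · · ♘
♙ ♙ ♙ ♙ ♙ ♙ ♙ ♙
♖ ♘ ♗ ♕ ♔ ♗ · ♖


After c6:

♜ ♞ ♝ ♛ ♚ ♝ ♞ ♜
♟ ♟ · ♟ ♟ ♟ ♟ ♟
· · ♟ · · · · ·
· · · · · · · ·
· · · · · · · ·
· · · · · · · ♘
♙ ♙ ♙ ♙ ♙ ♙ ♙ ♙
♖ ♘ ♗ ♕ ♔ ♗ · ♖


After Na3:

♜ ♞ ♝ ♛ ♚ ♝ ♞ ♜
♟ ♟ · ♟ ♟ ♟ ♟ ♟
· · ♟ · · · · ·
· · · · · · · ·
· · · · · · · ·
♘ · · · · · · ♘
♙ ♙ ♙ ♙ ♙ ♙ ♙ ♙
♖ · ♗ ♕ ♔ ♗ · ♖


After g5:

♜ ♞ ♝ ♛ ♚ ♝ ♞ ♜
♟ ♟ · ♟ ♟ ♟ · ♟
· · ♟ · · · · ·
· · · · · · ♟ ·
· · · · · · · ·
♘ · · · · · · ♘
♙ ♙ ♙ ♙ ♙ ♙ ♙ ♙
♖ · ♗ ♕ ♔ ♗ · ♖


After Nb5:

♜ ♞ ♝ ♛ ♚ ♝ ♞ ♜
♟ ♟ · ♟ ♟ ♟ · ♟
· · ♟ · · · · ·
· ♘ · · · · ♟ ·
· · · · · · · ·
· · · · · · · ♘
♙ ♙ ♙ ♙ ♙ ♙ ♙ ♙
♖ · ♗ ♕ ♔ ♗ · ♖


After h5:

♜ ♞ ♝ ♛ ♚ ♝ ♞ ♜
♟ ♟ · ♟ ♟ ♟ · ·
· · ♟ · · · · ·
· ♘ · · · · ♟ ♟
· · · · · · · ·
· · · · · · · ♘
♙ ♙ ♙ ♙ ♙ ♙ ♙ ♙
♖ · ♗ ♕ ♔ ♗ · ♖


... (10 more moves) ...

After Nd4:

♜ ♞ ♝ ♛ ♚ · ♞ ♜
· ♟ · · ♟ ♟ · ·
· · ♟ · · · · ♝
· · · ♟ · · · ♟
♙ · · ♘ · · ♟ ·
· · ♙ · · · · ♘
♖ ♙ · ♙ ♙ ♙ ♙ ♙
· · ♗ ♕ ♔ ♗ · ♖


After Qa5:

♜ ♞ ♝ · ♚ · ♞ ♜
· ♟ · · ♟ ♟ · ·
· · ♟ · · · · ♝
♛ · · ♟ · · · ♟
♙ · · ♘ · · ♟ ·
· · ♙ · · · · ♘
♖ ♙ · ♙ ♙ ♙ ♙ ♙
· · ♗ ♕ ♔ ♗ · ♖



  a b c d e f g h
  ─────────────────
8│♜ ♞ ♝ · ♚ · ♞ ♜│8
7│· ♟ · · ♟ ♟ · ·│7
6│· · ♟ · · · · ♝│6
5│♛ · · ♟ · · · ♟│5
4│♙ · · ♘ · · ♟ ·│4
3│· · ♙ · · · · ♘│3
2│♖ ♙ · ♙ ♙ ♙ ♙ ♙│2
1│· · ♗ ♕ ♔ ♗ · ♖│1
  ─────────────────
  a b c d e f g h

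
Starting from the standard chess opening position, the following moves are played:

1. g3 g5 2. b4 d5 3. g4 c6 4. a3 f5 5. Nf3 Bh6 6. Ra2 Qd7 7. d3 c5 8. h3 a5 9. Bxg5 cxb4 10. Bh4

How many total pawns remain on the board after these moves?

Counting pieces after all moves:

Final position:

  a b c d e f g h
  ─────────────────
8│♜ ♞ ♝ · ♚ · ♞ ♜│8
7│· ♟ · ♛ ♟ · · ♟│7
6│· · · · · · · ♝│6
5│♟ · · ♟ · ♟ · ·│5
4│· ♟ · · · · ♙ ♗│4
3│♙ · · ♙ · ♘ · ♙│3
2│♖ · ♙ · ♙ ♙ · ·│2
1│· ♘ · ♕ ♔ ♗ · ♖│1
  ─────────────────
  a b c d e f g h


14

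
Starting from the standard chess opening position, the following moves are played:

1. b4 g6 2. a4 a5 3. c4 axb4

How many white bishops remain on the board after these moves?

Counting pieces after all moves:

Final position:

  a b c d e f g h
  ─────────────────
8│♜ ♞ ♝ ♛ ♚ ♝ ♞ ♜│8
7│· ♟ ♟ ♟ ♟ ♟ · ♟│7
6│· · · · · · ♟ ·│6
5│· · · · · · · ·│5
4│♙ ♟ ♙ · · · · ·│4
3│· · · · · · · ·│3
2│· · · ♙ ♙ ♙ ♙ ♙│2
1│♖ ♘ ♗ ♕ ♔ ♗ ♘ ♖│1
  ─────────────────
  a b c d e f g h


2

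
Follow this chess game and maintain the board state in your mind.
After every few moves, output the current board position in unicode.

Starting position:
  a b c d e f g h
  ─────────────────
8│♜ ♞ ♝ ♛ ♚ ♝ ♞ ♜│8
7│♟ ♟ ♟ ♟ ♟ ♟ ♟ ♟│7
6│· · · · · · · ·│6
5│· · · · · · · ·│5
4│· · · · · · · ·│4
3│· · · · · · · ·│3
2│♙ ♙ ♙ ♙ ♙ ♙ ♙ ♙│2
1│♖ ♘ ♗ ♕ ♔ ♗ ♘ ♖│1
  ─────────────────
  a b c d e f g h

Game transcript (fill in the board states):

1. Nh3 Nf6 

  a b c d e f g h
  ─────────────────
8│♜ ♞ ♝ ♛ ♚ ♝ · ♜│8
7│♟ ♟ ♟ ♟ ♟ ♟ ♟ ♟│7
6│· · · · · ♞ · ·│6
5│· · · · · · · ·│5
4│· · · · · · · ·│4
3│· · · · · · · ♘│3
2│♙ ♙ ♙ ♙ ♙ ♙ ♙ ♙│2
1│♖ ♘ ♗ ♕ ♔ ♗ · ♖│1
  ─────────────────
  a b c d e f g h

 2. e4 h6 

  a b c d e f g h
  ─────────────────
8│♜ ♞ ♝ ♛ ♚ ♝ · ♜│8
7│♟ ♟ ♟ ♟ ♟ ♟ ♟ ·│7
6│· · · · · ♞ · ♟│6
5│· · · · · · · ·│5
4│· · · · ♙ · · ·│4
3│· · · · · · · ♘│3
2│♙ ♙ ♙ ♙ · ♙ ♙ ♙│2
1│♖ ♘ ♗ ♕ ♔ ♗ · ♖│1
  ─────────────────
  a b c d e f g h

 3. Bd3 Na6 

  a b c d e f g h
  ─────────────────
8│♜ · ♝ ♛ ♚ ♝ · ♜│8
7│♟ ♟ ♟ ♟ ♟ ♟ ♟ ·│7
6│♞ · · · · ♞ · ♟│6
5│· · · · · · · ·│5
4│· · · · ♙ · · ·│4
3│· · · ♗ · · · ♘│3
2│♙ ♙ ♙ ♙ · ♙ ♙ ♙│2
1│♖ ♘ ♗ ♕ ♔ · · ♖│1
  ─────────────────
  a b c d e f g h

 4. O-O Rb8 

  a b c d e f g h
  ─────────────────
8│· ♜ ♝ ♛ ♚ ♝ · ♜│8
7│♟ ♟ ♟ ♟ ♟ ♟ ♟ ·│7
6│♞ · · · · ♞ · ♟│6
5│· · · · · · · ·│5
4│· · · · ♙ · · ·│4
3│· · · ♗ · · · ♘│3
2│♙ ♙ ♙ ♙ · ♙ ♙ ♙│2
1│♖ ♘ ♗ ♕ · ♖ ♔ ·│1
  ─────────────────
  a b c d e f g h



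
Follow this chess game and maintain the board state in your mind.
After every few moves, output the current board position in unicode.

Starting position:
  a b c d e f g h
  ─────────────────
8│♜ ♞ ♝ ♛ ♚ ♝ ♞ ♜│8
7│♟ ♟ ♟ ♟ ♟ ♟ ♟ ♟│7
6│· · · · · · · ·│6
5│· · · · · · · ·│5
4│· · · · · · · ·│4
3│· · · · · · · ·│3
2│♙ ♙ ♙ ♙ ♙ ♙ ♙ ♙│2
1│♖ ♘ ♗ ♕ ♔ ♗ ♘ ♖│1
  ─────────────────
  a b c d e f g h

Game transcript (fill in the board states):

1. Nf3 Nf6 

  a b c d e f g h
  ─────────────────
8│♜ ♞ ♝ ♛ ♚ ♝ · ♜│8
7│♟ ♟ ♟ ♟ ♟ ♟ ♟ ♟│7
6│· · · · · ♞ · ·│6
5│· · · · · · · ·│5
4│· · · · · · · ·│4
3│· · · · · ♘ · ·│3
2│♙ ♙ ♙ ♙ ♙ ♙ ♙ ♙│2
1│♖ ♘ ♗ ♕ ♔ ♗ · ♖│1
  ─────────────────
  a b c d e f g h

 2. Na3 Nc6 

  a b c d e f g h
  ─────────────────
8│♜ · ♝ ♛ ♚ ♝ · ♜│8
7│♟ ♟ ♟ ♟ ♟ ♟ ♟ ♟│7
6│· · ♞ · · ♞ · ·│6
5│· · · · · · · ·│5
4│· · · · · · · ·│4
3│♘ · · · · ♘ · ·│3
2│♙ ♙ ♙ ♙ ♙ ♙ ♙ ♙│2
1│♖ · ♗ ♕ ♔ ♗ · ♖│1
  ─────────────────
  a b c d e f g h

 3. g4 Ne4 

  a b c d e f g h
  ─────────────────
8│♜ · ♝ ♛ ♚ ♝ · ♜│8
7│♟ ♟ ♟ ♟ ♟ ♟ ♟ ♟│7
6│· · ♞ · · · · ·│6
5│· · · · · · · ·│5
4│· · · · ♞ · ♙ ·│4
3│♘ · · · · ♘ · ·│3
2│♙ ♙ ♙ ♙ ♙ ♙ · ♙│2
1│♖ · ♗ ♕ ♔ ♗ · ♖│1
  ─────────────────
  a b c d e f g h

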